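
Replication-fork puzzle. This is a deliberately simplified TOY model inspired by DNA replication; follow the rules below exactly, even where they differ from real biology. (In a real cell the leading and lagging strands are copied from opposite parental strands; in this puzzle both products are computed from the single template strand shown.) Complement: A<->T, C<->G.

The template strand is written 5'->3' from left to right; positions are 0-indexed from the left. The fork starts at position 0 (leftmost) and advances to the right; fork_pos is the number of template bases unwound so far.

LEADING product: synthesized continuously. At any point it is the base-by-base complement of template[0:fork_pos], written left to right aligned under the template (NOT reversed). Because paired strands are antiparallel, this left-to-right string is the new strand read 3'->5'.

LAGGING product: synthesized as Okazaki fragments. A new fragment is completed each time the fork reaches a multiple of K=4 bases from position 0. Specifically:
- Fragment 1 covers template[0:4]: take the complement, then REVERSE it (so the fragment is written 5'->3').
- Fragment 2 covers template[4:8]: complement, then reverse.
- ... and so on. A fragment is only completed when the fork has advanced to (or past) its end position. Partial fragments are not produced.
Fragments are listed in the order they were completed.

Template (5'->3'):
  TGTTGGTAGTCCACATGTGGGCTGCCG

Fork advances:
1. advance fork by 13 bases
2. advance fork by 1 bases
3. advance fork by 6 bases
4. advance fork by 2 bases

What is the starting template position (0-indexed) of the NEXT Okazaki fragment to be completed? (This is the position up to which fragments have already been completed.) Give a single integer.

Step 1: advance 13 -> fork_pos = 0 + 13 = 13. Reached multiple(s) of 4: 4, 8, 12 -> fragments 1-3 completed (3 total).
Step 2: advance 1 -> fork_pos = 13 + 1 = 14. Next multiple of 4 is 16 (not reached); still 3 fragment(s).
Step 3: advance 6 -> fork_pos = 14 + 6 = 20. Reached multiple(s) of 4: 16, 20 -> fragments 4-5 completed (5 total).
Step 4: advance 2 -> fork_pos = 20 + 2 = 22. Next multiple of 4 is 24 (not reached); still 5 fragment(s).
5 fragment(s) completed, covering template[0:20] (5 x 4 = 20). The next fragment, fragment 6, covers template[20:24], so it starts at position 20.

Answer: 20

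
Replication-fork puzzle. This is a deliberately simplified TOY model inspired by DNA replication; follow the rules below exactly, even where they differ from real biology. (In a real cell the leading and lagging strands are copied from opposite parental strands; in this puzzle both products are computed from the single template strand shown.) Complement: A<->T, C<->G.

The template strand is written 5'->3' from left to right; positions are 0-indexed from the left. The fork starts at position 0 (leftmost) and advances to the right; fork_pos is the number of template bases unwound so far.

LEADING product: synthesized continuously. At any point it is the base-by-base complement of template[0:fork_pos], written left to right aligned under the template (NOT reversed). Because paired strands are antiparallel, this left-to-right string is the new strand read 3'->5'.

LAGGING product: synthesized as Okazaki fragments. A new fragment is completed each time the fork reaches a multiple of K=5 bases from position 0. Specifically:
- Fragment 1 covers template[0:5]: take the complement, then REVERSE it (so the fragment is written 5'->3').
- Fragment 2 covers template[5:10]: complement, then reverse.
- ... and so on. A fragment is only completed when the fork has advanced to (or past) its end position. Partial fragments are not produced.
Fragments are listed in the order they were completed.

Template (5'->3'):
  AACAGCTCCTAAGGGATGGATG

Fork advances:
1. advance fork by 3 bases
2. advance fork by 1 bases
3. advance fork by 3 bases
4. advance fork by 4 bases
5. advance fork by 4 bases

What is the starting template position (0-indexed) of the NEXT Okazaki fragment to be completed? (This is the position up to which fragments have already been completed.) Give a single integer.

Answer: 15

Derivation:
Step 1: advance 3 -> fork_pos = 0 + 3 = 3. Next multiple of 5 is 5 (not reached); still 0 fragment(s).
Step 2: advance 1 -> fork_pos = 3 + 1 = 4. Next multiple of 5 is 5 (not reached); still 0 fragment(s).
Step 3: advance 3 -> fork_pos = 4 + 3 = 7. Reached multiple(s) of 5: 5 -> fragment 1 completed (1 total).
Step 4: advance 4 -> fork_pos = 7 + 4 = 11. Reached multiple(s) of 5: 10 -> fragment 2 completed (2 total).
Step 5: advance 4 -> fork_pos = 11 + 4 = 15. Reached multiple(s) of 5: 15 -> fragment 3 completed (3 total).
3 fragment(s) completed, covering template[0:15] (3 x 5 = 15). The next fragment, fragment 4, covers template[15:20], so it starts at position 15.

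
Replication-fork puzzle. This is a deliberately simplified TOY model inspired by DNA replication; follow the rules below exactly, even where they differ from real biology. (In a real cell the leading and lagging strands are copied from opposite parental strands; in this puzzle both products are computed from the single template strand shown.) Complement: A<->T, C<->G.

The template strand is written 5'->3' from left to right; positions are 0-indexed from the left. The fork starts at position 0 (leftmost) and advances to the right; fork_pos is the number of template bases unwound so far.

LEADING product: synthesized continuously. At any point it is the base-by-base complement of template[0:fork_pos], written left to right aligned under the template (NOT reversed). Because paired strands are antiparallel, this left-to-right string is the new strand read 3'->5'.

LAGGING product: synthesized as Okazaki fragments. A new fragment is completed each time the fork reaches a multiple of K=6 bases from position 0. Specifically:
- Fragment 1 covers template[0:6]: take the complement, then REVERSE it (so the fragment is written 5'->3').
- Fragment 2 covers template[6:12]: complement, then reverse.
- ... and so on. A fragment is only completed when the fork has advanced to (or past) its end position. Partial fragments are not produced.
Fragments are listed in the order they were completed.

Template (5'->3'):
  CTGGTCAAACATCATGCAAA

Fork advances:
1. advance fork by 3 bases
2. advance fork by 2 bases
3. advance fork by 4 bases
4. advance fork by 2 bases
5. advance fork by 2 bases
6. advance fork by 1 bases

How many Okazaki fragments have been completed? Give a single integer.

Step 1: advance 3 -> fork_pos = 0 + 3 = 3. Next multiple of 6 is 6 (not reached); still 0 fragment(s).
Step 2: advance 2 -> fork_pos = 3 + 2 = 5. Next multiple of 6 is 6 (not reached); still 0 fragment(s).
Step 3: advance 4 -> fork_pos = 5 + 4 = 9. Reached multiple(s) of 6: 6 -> fragment 1 completed (1 total).
Step 4: advance 2 -> fork_pos = 9 + 2 = 11. Next multiple of 6 is 12 (not reached); still 1 fragment(s).
Step 5: advance 2 -> fork_pos = 11 + 2 = 13. Reached multiple(s) of 6: 12 -> fragment 2 completed (2 total).
Step 6: advance 1 -> fork_pos = 13 + 1 = 14. Next multiple of 6 is 18 (not reached); still 2 fragment(s).
Check: final fork_pos = 14; the multiples of 6 that are <= 14 are 6..12 -> 14 // 6 = 2 completed fragment(s).

Answer: 2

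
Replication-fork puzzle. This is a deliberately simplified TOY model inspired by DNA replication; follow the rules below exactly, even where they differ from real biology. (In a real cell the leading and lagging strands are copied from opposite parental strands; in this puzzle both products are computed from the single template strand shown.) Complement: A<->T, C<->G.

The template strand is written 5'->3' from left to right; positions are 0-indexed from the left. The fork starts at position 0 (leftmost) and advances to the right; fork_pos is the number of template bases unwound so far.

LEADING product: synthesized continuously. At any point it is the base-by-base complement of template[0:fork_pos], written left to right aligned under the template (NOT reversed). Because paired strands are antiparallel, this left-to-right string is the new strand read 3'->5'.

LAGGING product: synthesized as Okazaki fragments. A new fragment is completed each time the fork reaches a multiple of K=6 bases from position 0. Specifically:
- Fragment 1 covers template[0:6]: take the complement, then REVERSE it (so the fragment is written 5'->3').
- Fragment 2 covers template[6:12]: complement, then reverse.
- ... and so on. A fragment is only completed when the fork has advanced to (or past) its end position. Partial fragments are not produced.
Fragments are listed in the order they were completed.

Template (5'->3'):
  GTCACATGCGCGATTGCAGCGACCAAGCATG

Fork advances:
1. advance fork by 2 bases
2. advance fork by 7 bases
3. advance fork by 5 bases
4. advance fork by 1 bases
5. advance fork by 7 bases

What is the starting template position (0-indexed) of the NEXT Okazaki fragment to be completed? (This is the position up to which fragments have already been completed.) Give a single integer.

Step 1: advance 2 -> fork_pos = 0 + 2 = 2. Next multiple of 6 is 6 (not reached); still 0 fragment(s).
Step 2: advance 7 -> fork_pos = 2 + 7 = 9. Reached multiple(s) of 6: 6 -> fragment 1 completed (1 total).
Step 3: advance 5 -> fork_pos = 9 + 5 = 14. Reached multiple(s) of 6: 12 -> fragment 2 completed (2 total).
Step 4: advance 1 -> fork_pos = 14 + 1 = 15. Next multiple of 6 is 18 (not reached); still 2 fragment(s).
Step 5: advance 7 -> fork_pos = 15 + 7 = 22. Reached multiple(s) of 6: 18 -> fragment 3 completed (3 total).
3 fragment(s) completed, covering template[0:18] (3 x 6 = 18). The next fragment, fragment 4, covers template[18:24], so it starts at position 18.

Answer: 18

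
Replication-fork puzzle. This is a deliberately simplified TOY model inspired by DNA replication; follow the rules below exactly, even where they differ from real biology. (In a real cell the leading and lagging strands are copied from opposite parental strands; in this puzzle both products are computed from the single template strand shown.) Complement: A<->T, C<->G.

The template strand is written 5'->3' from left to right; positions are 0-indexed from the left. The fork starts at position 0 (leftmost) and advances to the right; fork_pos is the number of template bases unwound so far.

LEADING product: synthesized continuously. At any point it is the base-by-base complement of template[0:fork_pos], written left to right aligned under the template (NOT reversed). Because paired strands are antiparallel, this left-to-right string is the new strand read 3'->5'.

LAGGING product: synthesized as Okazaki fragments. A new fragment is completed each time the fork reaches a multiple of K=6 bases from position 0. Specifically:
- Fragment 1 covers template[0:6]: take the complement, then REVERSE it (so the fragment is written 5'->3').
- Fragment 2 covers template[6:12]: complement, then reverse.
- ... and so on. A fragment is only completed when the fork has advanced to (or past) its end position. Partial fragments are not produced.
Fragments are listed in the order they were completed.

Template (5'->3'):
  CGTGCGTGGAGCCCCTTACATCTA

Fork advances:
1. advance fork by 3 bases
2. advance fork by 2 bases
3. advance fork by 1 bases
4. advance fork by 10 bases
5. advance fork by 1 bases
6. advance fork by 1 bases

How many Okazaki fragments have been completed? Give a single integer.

Answer: 3

Derivation:
Step 1: advance 3 -> fork_pos = 0 + 3 = 3. Next multiple of 6 is 6 (not reached); still 0 fragment(s).
Step 2: advance 2 -> fork_pos = 3 + 2 = 5. Next multiple of 6 is 6 (not reached); still 0 fragment(s).
Step 3: advance 1 -> fork_pos = 5 + 1 = 6. Reached multiple(s) of 6: 6 -> fragment 1 completed (1 total).
Step 4: advance 10 -> fork_pos = 6 + 10 = 16. Reached multiple(s) of 6: 12 -> fragment 2 completed (2 total).
Step 5: advance 1 -> fork_pos = 16 + 1 = 17. Next multiple of 6 is 18 (not reached); still 2 fragment(s).
Step 6: advance 1 -> fork_pos = 17 + 1 = 18. Reached multiple(s) of 6: 18 -> fragment 3 completed (3 total).
Check: final fork_pos = 18; the multiples of 6 that are <= 18 are 6..18 -> 18 // 6 = 3 completed fragment(s).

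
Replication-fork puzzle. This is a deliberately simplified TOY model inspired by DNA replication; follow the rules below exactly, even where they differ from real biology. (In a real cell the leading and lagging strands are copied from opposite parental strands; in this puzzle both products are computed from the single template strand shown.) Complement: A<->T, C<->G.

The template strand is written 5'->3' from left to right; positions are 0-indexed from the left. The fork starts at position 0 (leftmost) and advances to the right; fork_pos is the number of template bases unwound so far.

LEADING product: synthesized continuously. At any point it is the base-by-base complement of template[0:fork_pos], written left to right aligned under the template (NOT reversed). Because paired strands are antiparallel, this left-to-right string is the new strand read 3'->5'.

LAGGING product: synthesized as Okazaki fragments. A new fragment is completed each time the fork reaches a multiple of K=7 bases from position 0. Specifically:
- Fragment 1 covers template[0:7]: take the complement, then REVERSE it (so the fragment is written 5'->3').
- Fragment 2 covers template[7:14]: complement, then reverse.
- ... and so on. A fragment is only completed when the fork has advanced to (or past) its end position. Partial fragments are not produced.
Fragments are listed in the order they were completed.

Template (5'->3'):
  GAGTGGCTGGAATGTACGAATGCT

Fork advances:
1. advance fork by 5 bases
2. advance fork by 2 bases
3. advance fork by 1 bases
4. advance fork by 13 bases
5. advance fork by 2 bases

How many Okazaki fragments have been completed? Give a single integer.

Answer: 3

Derivation:
Step 1: advance 5 -> fork_pos = 0 + 5 = 5. Next multiple of 7 is 7 (not reached); still 0 fragment(s).
Step 2: advance 2 -> fork_pos = 5 + 2 = 7. Reached multiple(s) of 7: 7 -> fragment 1 completed (1 total).
Step 3: advance 1 -> fork_pos = 7 + 1 = 8. Next multiple of 7 is 14 (not reached); still 1 fragment(s).
Step 4: advance 13 -> fork_pos = 8 + 13 = 21. Reached multiple(s) of 7: 14, 21 -> fragments 2-3 completed (3 total).
Step 5: advance 2 -> fork_pos = 21 + 2 = 23. Next multiple of 7 is 28 (not reached); still 3 fragment(s).
Check: final fork_pos = 23; the multiples of 7 that are <= 23 are 7..21 -> 23 // 7 = 3 completed fragment(s).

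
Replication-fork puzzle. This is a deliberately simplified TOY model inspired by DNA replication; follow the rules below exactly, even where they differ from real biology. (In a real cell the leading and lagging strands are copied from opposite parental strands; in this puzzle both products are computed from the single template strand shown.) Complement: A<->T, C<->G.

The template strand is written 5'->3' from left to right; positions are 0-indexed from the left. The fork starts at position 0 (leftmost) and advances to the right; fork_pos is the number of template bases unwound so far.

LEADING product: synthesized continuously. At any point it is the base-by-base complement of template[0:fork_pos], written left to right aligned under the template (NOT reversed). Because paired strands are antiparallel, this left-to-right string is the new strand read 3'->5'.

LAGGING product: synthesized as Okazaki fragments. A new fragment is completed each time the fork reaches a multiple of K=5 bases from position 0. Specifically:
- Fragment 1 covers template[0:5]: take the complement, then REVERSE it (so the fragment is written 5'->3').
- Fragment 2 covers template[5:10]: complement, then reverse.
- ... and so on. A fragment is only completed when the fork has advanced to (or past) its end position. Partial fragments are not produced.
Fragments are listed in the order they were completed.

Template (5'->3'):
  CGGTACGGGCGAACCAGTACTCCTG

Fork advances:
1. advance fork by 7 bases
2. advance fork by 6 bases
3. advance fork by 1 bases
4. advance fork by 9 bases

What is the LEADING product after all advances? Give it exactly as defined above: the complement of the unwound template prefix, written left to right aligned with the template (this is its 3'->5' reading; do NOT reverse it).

Answer: GCCATGCCCGCTTGGTCATGAGG

Derivation:
Step 1: advance 7 -> fork_pos = 0 + 7 = 7.
Step 2: advance 6 -> fork_pos = 7 + 6 = 13.
Step 3: advance 1 -> fork_pos = 13 + 1 = 14.
Step 4: advance 9 -> fork_pos = 14 + 9 = 23.
Unwound prefix: template[0:23] = CGGTACGGGCGAACCAGTACTCC
Complement it base by base (A<->T, C<->G), keeping left-to-right order:
  [0:5] CGGTA -> GCCAT
  [5:10] CGGGC -> GCCCG
  [10:15] GAACC -> CTTGG
  [15:20] AGTAC -> TCATG
  [20:23] TCC -> AGG
Concatenate: GCCATGCCCGCTTGGTCATGAGG (length 23; written aligned with the template, i.e. 3'->5').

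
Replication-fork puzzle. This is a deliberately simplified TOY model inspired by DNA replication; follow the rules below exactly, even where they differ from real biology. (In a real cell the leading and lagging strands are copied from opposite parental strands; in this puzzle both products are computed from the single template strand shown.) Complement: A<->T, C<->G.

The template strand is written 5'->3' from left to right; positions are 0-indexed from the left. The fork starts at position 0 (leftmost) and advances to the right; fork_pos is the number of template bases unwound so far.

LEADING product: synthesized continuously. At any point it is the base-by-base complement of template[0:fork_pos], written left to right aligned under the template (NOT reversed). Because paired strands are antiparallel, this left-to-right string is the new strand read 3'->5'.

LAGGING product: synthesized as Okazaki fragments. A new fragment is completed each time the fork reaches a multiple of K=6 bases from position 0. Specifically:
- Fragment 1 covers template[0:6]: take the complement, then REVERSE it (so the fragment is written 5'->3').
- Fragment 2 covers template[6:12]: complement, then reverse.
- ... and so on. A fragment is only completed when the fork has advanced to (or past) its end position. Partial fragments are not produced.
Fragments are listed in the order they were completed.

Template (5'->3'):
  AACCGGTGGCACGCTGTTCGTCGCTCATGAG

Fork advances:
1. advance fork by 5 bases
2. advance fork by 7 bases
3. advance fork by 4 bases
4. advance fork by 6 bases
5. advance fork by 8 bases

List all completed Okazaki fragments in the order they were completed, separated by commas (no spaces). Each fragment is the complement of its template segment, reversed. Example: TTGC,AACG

Answer: CCGGTT,GTGCCA,AACAGC,GCGACG,TCATGA

Derivation:
Step 1: advance 5 -> fork_pos = 0 + 5 = 5. Next multiple of 6 is 6 (not reached); still 0 fragment(s).
Step 2: advance 7 -> fork_pos = 5 + 7 = 12. Reached multiple(s) of 6: 6, 12 -> fragments 1-2 completed (2 total).
Step 3: advance 4 -> fork_pos = 12 + 4 = 16. Next multiple of 6 is 18 (not reached); still 2 fragment(s).
Step 4: advance 6 -> fork_pos = 16 + 6 = 22. Reached multiple(s) of 6: 18 -> fragment 3 completed (3 total).
Step 5: advance 8 -> fork_pos = 22 + 8 = 30. Reached multiple(s) of 6: 24, 30 -> fragments 4-5 completed (5 total).
Final fork_pos = 30, so 5 fragment(s) are complete. Build each: template segment -> complement -> reverse.
Fragment 1: template[0:6] = AACCGG -> complement TTGGCC -> reversed CCGGTT
Fragment 2: template[6:12] = TGGCAC -> complement ACCGTG -> reversed GTGCCA
Fragment 3: template[12:18] = GCTGTT -> complement CGACAA -> reversed AACAGC
Fragment 4: template[18:24] = CGTCGC -> complement GCAGCG -> reversed GCGACG
Fragment 5: template[24:30] = TCATGA -> complement AGTACT -> reversed TCATGA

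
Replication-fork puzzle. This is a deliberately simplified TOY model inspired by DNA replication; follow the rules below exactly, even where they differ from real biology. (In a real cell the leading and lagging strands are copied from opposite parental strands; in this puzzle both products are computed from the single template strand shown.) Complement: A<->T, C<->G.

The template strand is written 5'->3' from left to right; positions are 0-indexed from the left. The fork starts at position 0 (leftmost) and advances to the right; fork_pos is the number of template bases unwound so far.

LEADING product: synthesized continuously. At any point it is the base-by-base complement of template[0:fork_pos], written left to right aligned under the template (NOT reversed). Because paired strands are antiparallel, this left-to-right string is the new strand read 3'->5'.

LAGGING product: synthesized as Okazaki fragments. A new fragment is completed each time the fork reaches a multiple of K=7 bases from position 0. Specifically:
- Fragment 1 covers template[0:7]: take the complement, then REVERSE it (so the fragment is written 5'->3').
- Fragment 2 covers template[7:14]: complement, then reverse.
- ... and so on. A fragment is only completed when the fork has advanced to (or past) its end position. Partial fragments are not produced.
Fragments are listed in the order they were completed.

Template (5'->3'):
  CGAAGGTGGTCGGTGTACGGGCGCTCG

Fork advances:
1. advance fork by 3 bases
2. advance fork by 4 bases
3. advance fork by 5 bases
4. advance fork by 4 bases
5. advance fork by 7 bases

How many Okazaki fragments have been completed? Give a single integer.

Answer: 3

Derivation:
Step 1: advance 3 -> fork_pos = 0 + 3 = 3. Next multiple of 7 is 7 (not reached); still 0 fragment(s).
Step 2: advance 4 -> fork_pos = 3 + 4 = 7. Reached multiple(s) of 7: 7 -> fragment 1 completed (1 total).
Step 3: advance 5 -> fork_pos = 7 + 5 = 12. Next multiple of 7 is 14 (not reached); still 1 fragment(s).
Step 4: advance 4 -> fork_pos = 12 + 4 = 16. Reached multiple(s) of 7: 14 -> fragment 2 completed (2 total).
Step 5: advance 7 -> fork_pos = 16 + 7 = 23. Reached multiple(s) of 7: 21 -> fragment 3 completed (3 total).
Check: final fork_pos = 23; the multiples of 7 that are <= 23 are 7..21 -> 23 // 7 = 3 completed fragment(s).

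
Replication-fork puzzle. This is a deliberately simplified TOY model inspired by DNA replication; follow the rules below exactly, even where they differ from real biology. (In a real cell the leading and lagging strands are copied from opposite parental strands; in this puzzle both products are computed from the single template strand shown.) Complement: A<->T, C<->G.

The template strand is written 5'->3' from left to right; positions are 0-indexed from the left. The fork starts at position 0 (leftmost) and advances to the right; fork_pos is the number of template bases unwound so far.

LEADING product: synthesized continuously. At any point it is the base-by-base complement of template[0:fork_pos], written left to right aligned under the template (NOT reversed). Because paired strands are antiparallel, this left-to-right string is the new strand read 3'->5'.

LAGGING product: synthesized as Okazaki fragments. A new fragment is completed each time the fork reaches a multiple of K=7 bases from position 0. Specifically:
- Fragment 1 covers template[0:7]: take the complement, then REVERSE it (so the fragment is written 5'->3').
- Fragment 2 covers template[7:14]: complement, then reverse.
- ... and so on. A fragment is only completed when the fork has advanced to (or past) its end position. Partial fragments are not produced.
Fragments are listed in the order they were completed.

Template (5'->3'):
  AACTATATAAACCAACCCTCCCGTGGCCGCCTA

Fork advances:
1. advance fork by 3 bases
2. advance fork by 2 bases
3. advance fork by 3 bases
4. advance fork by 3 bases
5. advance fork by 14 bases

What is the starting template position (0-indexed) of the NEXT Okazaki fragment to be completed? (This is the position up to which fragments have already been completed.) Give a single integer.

Step 1: advance 3 -> fork_pos = 0 + 3 = 3. Next multiple of 7 is 7 (not reached); still 0 fragment(s).
Step 2: advance 2 -> fork_pos = 3 + 2 = 5. Next multiple of 7 is 7 (not reached); still 0 fragment(s).
Step 3: advance 3 -> fork_pos = 5 + 3 = 8. Reached multiple(s) of 7: 7 -> fragment 1 completed (1 total).
Step 4: advance 3 -> fork_pos = 8 + 3 = 11. Next multiple of 7 is 14 (not reached); still 1 fragment(s).
Step 5: advance 14 -> fork_pos = 11 + 14 = 25. Reached multiple(s) of 7: 14, 21 -> fragments 2-3 completed (3 total).
3 fragment(s) completed, covering template[0:21] (3 x 7 = 21). The next fragment, fragment 4, covers template[21:28], so it starts at position 21.

Answer: 21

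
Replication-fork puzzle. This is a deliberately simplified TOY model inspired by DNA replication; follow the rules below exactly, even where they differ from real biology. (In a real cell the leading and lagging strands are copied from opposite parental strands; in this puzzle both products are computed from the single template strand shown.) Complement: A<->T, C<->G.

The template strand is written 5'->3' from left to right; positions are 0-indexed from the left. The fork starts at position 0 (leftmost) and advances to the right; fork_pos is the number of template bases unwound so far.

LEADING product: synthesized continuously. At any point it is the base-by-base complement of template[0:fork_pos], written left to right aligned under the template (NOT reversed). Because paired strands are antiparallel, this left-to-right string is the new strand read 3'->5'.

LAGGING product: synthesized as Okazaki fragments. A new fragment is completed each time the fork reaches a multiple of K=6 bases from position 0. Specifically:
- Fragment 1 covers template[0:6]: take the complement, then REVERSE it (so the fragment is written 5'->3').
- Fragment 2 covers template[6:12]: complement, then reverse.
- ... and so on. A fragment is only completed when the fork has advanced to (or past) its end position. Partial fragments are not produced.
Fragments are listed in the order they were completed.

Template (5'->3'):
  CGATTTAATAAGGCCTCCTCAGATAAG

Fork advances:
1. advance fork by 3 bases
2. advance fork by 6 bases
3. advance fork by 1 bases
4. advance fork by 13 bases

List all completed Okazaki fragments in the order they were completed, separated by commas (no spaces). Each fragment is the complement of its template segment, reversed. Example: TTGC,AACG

Step 1: advance 3 -> fork_pos = 0 + 3 = 3. Next multiple of 6 is 6 (not reached); still 0 fragment(s).
Step 2: advance 6 -> fork_pos = 3 + 6 = 9. Reached multiple(s) of 6: 6 -> fragment 1 completed (1 total).
Step 3: advance 1 -> fork_pos = 9 + 1 = 10. Next multiple of 6 is 12 (not reached); still 1 fragment(s).
Step 4: advance 13 -> fork_pos = 10 + 13 = 23. Reached multiple(s) of 6: 12, 18 -> fragments 2-3 completed (3 total).
Final fork_pos = 23, so 3 fragment(s) are complete. Build each: template segment -> complement -> reverse.
Fragment 1: template[0:6] = CGATTT -> complement GCTAAA -> reversed AAATCG
Fragment 2: template[6:12] = AATAAG -> complement TTATTC -> reversed CTTATT
Fragment 3: template[12:18] = GCCTCC -> complement CGGAGG -> reversed GGAGGC

Answer: AAATCG,CTTATT,GGAGGC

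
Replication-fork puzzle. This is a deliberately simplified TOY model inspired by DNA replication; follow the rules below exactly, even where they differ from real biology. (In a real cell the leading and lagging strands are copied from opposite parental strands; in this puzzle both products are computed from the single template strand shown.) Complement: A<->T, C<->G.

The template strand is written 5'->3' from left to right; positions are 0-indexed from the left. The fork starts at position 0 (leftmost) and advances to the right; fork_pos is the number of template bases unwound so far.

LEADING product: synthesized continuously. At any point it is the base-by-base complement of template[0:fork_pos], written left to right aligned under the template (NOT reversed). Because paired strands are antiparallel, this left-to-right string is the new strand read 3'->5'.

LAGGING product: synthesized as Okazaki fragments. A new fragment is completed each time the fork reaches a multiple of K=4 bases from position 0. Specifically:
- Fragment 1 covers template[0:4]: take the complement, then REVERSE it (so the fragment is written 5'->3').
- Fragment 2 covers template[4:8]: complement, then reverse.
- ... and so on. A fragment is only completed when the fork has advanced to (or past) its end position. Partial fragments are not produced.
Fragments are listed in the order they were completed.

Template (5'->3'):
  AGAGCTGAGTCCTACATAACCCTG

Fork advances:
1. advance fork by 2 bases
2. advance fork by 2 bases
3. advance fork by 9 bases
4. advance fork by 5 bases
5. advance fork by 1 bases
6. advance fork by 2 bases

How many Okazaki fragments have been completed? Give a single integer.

Step 1: advance 2 -> fork_pos = 0 + 2 = 2. Next multiple of 4 is 4 (not reached); still 0 fragment(s).
Step 2: advance 2 -> fork_pos = 2 + 2 = 4. Reached multiple(s) of 4: 4 -> fragment 1 completed (1 total).
Step 3: advance 9 -> fork_pos = 4 + 9 = 13. Reached multiple(s) of 4: 8, 12 -> fragments 2-3 completed (3 total).
Step 4: advance 5 -> fork_pos = 13 + 5 = 18. Reached multiple(s) of 4: 16 -> fragment 4 completed (4 total).
Step 5: advance 1 -> fork_pos = 18 + 1 = 19. Next multiple of 4 is 20 (not reached); still 4 fragment(s).
Step 6: advance 2 -> fork_pos = 19 + 2 = 21. Reached multiple(s) of 4: 20 -> fragment 5 completed (5 total).
Check: final fork_pos = 21; the multiples of 4 that are <= 21 are 4..20 -> 21 // 4 = 5 completed fragment(s).

Answer: 5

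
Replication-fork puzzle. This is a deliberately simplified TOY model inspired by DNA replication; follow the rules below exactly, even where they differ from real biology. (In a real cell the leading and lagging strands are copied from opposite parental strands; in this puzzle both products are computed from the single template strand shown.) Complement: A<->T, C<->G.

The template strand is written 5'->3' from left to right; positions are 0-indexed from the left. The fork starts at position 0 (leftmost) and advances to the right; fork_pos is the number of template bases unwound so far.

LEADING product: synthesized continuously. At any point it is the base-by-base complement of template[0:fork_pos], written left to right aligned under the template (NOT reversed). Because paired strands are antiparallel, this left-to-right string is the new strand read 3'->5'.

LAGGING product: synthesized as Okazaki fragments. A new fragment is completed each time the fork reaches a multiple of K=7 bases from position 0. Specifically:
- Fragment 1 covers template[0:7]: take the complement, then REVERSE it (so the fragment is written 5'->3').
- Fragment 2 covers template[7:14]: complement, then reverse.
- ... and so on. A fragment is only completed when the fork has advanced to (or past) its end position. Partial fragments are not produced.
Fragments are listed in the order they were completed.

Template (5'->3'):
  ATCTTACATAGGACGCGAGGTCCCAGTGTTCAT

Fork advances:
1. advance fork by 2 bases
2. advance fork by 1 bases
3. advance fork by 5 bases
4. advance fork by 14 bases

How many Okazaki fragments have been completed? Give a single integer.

Step 1: advance 2 -> fork_pos = 0 + 2 = 2. Next multiple of 7 is 7 (not reached); still 0 fragment(s).
Step 2: advance 1 -> fork_pos = 2 + 1 = 3. Next multiple of 7 is 7 (not reached); still 0 fragment(s).
Step 3: advance 5 -> fork_pos = 3 + 5 = 8. Reached multiple(s) of 7: 7 -> fragment 1 completed (1 total).
Step 4: advance 14 -> fork_pos = 8 + 14 = 22. Reached multiple(s) of 7: 14, 21 -> fragments 2-3 completed (3 total).
Check: final fork_pos = 22; the multiples of 7 that are <= 22 are 7..21 -> 22 // 7 = 3 completed fragment(s).

Answer: 3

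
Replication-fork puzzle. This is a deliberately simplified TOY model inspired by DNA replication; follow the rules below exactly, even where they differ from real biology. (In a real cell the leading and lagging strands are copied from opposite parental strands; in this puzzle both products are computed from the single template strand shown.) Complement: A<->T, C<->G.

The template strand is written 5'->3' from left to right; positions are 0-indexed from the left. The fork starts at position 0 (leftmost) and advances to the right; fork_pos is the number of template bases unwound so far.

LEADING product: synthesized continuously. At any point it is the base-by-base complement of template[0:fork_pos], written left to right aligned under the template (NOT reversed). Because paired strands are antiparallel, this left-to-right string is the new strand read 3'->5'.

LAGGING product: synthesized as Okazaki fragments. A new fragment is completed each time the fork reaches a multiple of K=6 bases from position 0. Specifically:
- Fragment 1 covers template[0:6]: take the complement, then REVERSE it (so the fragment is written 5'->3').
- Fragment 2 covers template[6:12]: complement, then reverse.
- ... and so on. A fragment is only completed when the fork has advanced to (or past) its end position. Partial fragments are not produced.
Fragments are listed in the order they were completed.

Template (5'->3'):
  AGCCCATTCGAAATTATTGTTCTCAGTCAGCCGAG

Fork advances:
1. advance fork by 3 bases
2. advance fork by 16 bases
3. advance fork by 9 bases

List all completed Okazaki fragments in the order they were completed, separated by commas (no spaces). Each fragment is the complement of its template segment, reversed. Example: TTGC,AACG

Step 1: advance 3 -> fork_pos = 0 + 3 = 3. Next multiple of 6 is 6 (not reached); still 0 fragment(s).
Step 2: advance 16 -> fork_pos = 3 + 16 = 19. Reached multiple(s) of 6: 6, 12, 18 -> fragments 1-3 completed (3 total).
Step 3: advance 9 -> fork_pos = 19 + 9 = 28. Reached multiple(s) of 6: 24 -> fragment 4 completed (4 total).
Final fork_pos = 28, so 4 fragment(s) are complete. Build each: template segment -> complement -> reverse.
Fragment 1: template[0:6] = AGCCCA -> complement TCGGGT -> reversed TGGGCT
Fragment 2: template[6:12] = TTCGAA -> complement AAGCTT -> reversed TTCGAA
Fragment 3: template[12:18] = ATTATT -> complement TAATAA -> reversed AATAAT
Fragment 4: template[18:24] = GTTCTC -> complement CAAGAG -> reversed GAGAAC

Answer: TGGGCT,TTCGAA,AATAAT,GAGAAC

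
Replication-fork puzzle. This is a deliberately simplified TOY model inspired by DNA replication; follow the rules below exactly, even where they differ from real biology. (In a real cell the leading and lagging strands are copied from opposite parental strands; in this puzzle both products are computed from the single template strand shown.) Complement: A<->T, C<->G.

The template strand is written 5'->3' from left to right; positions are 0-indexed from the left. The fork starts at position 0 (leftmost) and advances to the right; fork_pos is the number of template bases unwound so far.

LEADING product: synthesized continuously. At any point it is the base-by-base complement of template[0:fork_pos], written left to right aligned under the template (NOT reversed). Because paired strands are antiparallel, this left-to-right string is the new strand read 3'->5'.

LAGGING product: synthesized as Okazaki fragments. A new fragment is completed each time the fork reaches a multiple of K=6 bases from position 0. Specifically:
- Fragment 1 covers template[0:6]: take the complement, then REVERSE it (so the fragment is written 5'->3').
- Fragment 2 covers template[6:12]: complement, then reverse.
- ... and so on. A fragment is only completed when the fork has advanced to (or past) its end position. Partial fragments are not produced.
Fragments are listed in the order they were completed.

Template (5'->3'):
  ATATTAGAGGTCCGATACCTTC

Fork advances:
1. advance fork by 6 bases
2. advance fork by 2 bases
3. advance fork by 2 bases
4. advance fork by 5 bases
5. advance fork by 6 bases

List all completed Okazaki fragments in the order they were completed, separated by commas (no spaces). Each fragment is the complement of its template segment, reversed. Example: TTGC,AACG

Answer: TAATAT,GACCTC,GTATCG

Derivation:
Step 1: advance 6 -> fork_pos = 0 + 6 = 6. Reached multiple(s) of 6: 6 -> fragment 1 completed (1 total).
Step 2: advance 2 -> fork_pos = 6 + 2 = 8. Next multiple of 6 is 12 (not reached); still 1 fragment(s).
Step 3: advance 2 -> fork_pos = 8 + 2 = 10. Next multiple of 6 is 12 (not reached); still 1 fragment(s).
Step 4: advance 5 -> fork_pos = 10 + 5 = 15. Reached multiple(s) of 6: 12 -> fragment 2 completed (2 total).
Step 5: advance 6 -> fork_pos = 15 + 6 = 21. Reached multiple(s) of 6: 18 -> fragment 3 completed (3 total).
Final fork_pos = 21, so 3 fragment(s) are complete. Build each: template segment -> complement -> reverse.
Fragment 1: template[0:6] = ATATTA -> complement TATAAT -> reversed TAATAT
Fragment 2: template[6:12] = GAGGTC -> complement CTCCAG -> reversed GACCTC
Fragment 3: template[12:18] = CGATAC -> complement GCTATG -> reversed GTATCG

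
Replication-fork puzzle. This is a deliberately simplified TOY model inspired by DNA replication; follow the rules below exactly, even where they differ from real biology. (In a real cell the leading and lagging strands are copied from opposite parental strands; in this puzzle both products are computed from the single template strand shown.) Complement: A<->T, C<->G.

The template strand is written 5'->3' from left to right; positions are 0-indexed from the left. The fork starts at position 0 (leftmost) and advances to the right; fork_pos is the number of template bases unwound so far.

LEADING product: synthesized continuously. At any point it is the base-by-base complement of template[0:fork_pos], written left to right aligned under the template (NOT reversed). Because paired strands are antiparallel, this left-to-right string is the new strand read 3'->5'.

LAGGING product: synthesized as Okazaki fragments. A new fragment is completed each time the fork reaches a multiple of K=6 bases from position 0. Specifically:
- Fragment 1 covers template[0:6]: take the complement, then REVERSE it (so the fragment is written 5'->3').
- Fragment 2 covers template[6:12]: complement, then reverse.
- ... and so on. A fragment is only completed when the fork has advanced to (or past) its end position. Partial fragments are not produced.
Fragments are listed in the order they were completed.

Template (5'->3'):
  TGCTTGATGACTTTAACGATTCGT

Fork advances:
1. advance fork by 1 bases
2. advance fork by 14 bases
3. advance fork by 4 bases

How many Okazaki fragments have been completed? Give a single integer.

Answer: 3

Derivation:
Step 1: advance 1 -> fork_pos = 0 + 1 = 1. Next multiple of 6 is 6 (not reached); still 0 fragment(s).
Step 2: advance 14 -> fork_pos = 1 + 14 = 15. Reached multiple(s) of 6: 6, 12 -> fragments 1-2 completed (2 total).
Step 3: advance 4 -> fork_pos = 15 + 4 = 19. Reached multiple(s) of 6: 18 -> fragment 3 completed (3 total).
Check: final fork_pos = 19; the multiples of 6 that are <= 19 are 6..18 -> 19 // 6 = 3 completed fragment(s).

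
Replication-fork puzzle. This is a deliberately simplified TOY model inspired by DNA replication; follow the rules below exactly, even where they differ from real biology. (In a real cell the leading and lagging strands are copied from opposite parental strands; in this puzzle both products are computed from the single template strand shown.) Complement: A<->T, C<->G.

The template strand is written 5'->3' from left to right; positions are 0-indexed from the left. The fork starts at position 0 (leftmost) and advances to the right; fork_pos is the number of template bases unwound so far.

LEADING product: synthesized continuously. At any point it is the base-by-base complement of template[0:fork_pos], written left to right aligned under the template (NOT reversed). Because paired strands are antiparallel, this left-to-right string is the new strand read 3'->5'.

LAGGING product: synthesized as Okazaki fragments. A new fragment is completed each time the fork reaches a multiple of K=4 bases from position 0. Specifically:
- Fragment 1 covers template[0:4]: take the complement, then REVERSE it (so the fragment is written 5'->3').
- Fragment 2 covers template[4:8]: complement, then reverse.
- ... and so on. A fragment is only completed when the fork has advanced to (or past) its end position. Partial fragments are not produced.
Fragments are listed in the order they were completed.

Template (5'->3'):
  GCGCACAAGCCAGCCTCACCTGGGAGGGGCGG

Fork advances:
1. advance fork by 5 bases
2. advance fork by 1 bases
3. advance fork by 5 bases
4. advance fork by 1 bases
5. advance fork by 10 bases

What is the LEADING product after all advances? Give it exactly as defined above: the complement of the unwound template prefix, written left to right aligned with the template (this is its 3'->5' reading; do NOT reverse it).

Step 1: advance 5 -> fork_pos = 0 + 5 = 5.
Step 2: advance 1 -> fork_pos = 5 + 1 = 6.
Step 3: advance 5 -> fork_pos = 6 + 5 = 11.
Step 4: advance 1 -> fork_pos = 11 + 1 = 12.
Step 5: advance 10 -> fork_pos = 12 + 10 = 22.
Unwound prefix: template[0:22] = GCGCACAAGCCAGCCTCACCTG
Complement it base by base (A<->T, C<->G), keeping left-to-right order:
  [0:5] GCGCA -> CGCGT
  [5:10] CAAGC -> GTTCG
  [10:15] CAGCC -> GTCGG
  [15:20] TCACC -> AGTGG
  [20:22] TG -> AC
Concatenate: CGCGTGTTCGGTCGGAGTGGAC (length 22; written aligned with the template, i.e. 3'->5').

Answer: CGCGTGTTCGGTCGGAGTGGAC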